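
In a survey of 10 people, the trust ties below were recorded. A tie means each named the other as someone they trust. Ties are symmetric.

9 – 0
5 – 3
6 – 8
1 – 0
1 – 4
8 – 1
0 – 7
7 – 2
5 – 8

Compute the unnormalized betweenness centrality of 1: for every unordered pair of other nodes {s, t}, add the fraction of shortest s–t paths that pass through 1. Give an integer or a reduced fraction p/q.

24

Pairs whose geodesics pass through 1 — 8–7: 1; 8–2: 1; 8–0: 1; 8–4: 1; 8–9: 1; 7–5: 1; 7–6: 1; 7–4: 1; 7–3: 1; 2–5: 1; 2–6: 1; 2–4: 1; 2–3: 1; 5–0: 1 … (+10 more pairs).
All other pairs contribute 0.
Summing the contributions gives betweenness(1) = 24.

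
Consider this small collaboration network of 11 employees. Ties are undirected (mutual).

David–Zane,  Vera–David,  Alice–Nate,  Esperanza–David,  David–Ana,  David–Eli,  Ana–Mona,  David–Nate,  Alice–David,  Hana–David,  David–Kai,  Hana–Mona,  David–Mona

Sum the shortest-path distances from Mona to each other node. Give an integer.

Distances from Mona: Alice:2, Ana:1, David:1, Eli:2, Esperanza:2, Hana:1, Kai:2, Nate:2, Vera:2, Zane:2.
Sum = 2 + 1 + 1 + 2 + 2 + 1 + 2 + 2 + 2 + 2 = 17.

17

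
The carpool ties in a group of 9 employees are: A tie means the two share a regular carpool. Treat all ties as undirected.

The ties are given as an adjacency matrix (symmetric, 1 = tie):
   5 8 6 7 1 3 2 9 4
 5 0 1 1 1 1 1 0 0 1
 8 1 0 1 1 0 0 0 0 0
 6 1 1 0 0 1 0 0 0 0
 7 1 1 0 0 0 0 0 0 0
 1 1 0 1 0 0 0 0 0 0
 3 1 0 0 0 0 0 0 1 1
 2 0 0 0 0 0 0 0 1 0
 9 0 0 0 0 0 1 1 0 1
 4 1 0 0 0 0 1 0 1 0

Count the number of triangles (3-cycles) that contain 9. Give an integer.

1

9's neighbors: 2, 3, and 4.
Neighbor pairs that are themselves tied: 9–3–4. Each forms one triangle with 9, for 1 in total.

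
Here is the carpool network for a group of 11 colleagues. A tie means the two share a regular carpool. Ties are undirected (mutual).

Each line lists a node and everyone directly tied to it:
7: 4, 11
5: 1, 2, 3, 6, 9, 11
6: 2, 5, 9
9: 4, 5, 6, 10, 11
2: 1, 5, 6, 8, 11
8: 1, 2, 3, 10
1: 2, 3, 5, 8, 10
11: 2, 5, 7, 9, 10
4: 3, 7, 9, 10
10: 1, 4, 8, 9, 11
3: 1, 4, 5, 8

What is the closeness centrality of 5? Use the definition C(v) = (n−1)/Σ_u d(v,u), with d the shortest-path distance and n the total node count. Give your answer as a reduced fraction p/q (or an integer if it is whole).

Distances from 5: 1:1, 2:1, 3:1, 4:2, 6:1, 7:2, 8:2, 9:1, 10:2, 11:1. Sum = 14.
n = 11, so closeness = 10/14 = 5/7.

5/7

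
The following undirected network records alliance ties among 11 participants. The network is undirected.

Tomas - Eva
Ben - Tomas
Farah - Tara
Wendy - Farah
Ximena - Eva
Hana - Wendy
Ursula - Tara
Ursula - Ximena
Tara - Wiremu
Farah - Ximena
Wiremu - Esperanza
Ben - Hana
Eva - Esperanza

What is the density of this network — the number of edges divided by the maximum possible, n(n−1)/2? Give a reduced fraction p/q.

13/55

There are 13 edges and 11 nodes, so the maximum possible is C(11,2) = 55.
Density = 13/55.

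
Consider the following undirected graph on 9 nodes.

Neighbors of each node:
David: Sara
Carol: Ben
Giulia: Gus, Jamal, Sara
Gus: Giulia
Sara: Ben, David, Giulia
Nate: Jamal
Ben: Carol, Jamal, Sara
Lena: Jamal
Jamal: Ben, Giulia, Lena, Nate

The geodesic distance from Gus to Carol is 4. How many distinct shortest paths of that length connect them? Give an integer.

2

The shortest distance is 4. The length-4 paths are: Gus–Giulia–Sara–Ben–Carol; Gus–Giulia–Jamal–Ben–Carol.
That gives 2 distinct shortest paths.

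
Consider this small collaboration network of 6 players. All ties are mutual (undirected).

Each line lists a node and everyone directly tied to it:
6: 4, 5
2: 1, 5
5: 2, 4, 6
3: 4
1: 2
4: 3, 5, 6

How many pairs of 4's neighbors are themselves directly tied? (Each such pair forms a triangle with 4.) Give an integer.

1

4's neighbors: 3, 5, and 6.
Neighbor pairs that are themselves tied: 4–5–6. Each forms one triangle with 4, for 1 in total.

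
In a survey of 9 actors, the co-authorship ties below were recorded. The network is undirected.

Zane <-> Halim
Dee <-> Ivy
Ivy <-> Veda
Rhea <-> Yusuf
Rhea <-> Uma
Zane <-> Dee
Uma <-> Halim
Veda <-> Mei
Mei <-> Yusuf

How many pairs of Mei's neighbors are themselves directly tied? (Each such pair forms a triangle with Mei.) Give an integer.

0

Mei's neighbors are Veda and Yusuf, but none of them are tied to each other, so no triangle contains Mei.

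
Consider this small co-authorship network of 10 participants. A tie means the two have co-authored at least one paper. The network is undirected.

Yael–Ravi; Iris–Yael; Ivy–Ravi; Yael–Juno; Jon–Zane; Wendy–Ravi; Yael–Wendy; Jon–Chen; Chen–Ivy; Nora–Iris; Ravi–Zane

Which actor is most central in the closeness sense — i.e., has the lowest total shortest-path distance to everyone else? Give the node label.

Farness (sum of distances to all others) for each node — Chen:25, Iris:22, Ivy:20, Jon:25, Juno:24, Nora:30, Ravi:15, Wendy:19, Yael:16, Zane:20.
The smallest farness is 15, for Ravi, so Ravi has the highest closeness.

Ravi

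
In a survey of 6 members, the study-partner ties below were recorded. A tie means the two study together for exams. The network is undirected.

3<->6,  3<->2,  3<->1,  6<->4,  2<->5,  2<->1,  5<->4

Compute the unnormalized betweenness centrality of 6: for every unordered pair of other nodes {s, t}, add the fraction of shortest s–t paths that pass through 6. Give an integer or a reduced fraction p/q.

3/2

Pairs whose geodesics pass through 6 — 1–4: 1/2; 3–4: 1.
All other pairs contribute 0.
Summing the contributions gives betweenness(6) = 3/2.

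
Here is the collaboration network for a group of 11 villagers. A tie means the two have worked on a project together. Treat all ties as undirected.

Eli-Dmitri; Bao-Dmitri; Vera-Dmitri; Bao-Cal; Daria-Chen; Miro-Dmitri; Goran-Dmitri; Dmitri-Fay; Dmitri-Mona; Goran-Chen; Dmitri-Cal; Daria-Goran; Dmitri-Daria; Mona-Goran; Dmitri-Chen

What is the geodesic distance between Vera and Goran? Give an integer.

One shortest route is Vera – Dmitri – Goran, which uses 2 edges, and Vera and Goran are not directly tied, so nothing shorter exists. So d(Vera,Goran) = 2.

2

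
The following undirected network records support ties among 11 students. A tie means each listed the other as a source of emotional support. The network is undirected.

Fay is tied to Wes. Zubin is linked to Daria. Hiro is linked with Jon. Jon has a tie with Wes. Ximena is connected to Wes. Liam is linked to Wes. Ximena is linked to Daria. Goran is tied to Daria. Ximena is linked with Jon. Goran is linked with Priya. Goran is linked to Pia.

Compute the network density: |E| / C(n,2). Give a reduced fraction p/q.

There are 11 edges and 11 nodes, so the maximum possible is C(11,2) = 55.
Density = 11/55 = 1/5.

1/5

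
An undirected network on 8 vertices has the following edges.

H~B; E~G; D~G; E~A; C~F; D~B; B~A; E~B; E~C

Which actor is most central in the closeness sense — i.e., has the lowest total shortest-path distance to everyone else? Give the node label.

E

Farness (sum of distances to all others) for each node — A:13, B:11, C:14, D:15, E:10, F:20, G:14, H:17.
The smallest farness is 10, for E, so E has the highest closeness.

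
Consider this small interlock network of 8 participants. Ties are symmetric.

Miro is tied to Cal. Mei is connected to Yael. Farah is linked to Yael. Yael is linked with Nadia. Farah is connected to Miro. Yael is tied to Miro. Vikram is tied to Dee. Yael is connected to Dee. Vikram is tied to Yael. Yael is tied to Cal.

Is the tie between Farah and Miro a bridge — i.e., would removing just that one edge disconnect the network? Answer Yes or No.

No

Even without that edge, Farah still reaches Miro via Farah – Yael – Miro, so the network stays connected. Not a bridge.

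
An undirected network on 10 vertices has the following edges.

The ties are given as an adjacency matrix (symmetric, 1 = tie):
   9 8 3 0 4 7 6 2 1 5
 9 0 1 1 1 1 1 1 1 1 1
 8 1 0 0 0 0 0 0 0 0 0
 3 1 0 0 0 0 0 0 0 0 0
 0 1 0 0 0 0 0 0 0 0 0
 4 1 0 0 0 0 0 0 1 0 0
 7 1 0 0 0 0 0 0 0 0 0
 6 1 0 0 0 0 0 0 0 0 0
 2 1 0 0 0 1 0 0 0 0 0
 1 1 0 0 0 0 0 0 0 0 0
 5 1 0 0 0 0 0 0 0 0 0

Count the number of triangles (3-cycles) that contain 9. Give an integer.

1

9's neighbors: 0, 1, 2, 3, 4, 5, 6, 7, and 8.
Neighbor pairs that are themselves tied: 9–2–4. Each forms one triangle with 9, for 1 in total.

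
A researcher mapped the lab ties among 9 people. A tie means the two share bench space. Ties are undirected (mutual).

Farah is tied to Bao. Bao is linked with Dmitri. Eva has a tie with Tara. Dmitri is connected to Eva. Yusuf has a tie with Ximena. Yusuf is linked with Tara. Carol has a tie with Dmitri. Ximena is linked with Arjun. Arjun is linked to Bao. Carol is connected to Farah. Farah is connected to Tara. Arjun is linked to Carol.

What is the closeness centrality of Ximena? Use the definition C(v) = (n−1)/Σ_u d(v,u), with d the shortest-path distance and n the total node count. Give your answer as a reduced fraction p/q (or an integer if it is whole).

8/17

Distances from Ximena: Arjun:1, Bao:2, Carol:2, Dmitri:3, Eva:3, Farah:3, Tara:2, Yusuf:1. Sum = 17.
n = 9, so closeness = 8/17.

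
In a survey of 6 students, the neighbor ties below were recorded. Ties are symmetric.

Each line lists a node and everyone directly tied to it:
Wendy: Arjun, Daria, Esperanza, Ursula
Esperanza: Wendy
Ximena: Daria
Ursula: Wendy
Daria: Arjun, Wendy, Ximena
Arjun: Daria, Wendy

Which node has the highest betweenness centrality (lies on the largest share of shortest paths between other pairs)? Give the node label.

Unnormalized betweenness of each node: Arjun:0, Daria:4, Esperanza:0, Ursula:0, Wendy:7, Ximena:0.
Wendy has the largest value, 7, making it the main broker — the node through which the most shortest paths run.

Wendy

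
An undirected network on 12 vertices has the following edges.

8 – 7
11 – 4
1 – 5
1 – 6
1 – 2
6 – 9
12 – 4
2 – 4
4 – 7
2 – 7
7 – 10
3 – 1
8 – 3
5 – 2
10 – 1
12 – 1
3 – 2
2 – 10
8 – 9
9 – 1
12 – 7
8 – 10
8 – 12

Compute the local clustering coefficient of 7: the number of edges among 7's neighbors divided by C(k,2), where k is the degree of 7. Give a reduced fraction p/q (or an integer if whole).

7's neighbors: 2, 4, 8, 10, and 12 (k = 5).
Possible neighbor pairs: C(5,2) = 10. Edges among them: 2–4, 2–10, 4–12, 8–10, 8–12 → e = 5.
Clustering(7) = 5/10 = 1/2.

1/2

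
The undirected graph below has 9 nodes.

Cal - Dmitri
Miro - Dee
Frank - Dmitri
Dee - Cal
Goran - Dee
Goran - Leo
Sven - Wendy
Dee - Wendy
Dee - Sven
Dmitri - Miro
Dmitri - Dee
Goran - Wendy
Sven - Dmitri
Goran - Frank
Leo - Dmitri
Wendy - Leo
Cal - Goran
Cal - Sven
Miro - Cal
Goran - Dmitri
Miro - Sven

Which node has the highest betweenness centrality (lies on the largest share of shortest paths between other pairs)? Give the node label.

Unnormalized betweenness of each node: Cal:7/12, Dee:5/3, Dmitri:77/12, Frank:0, Goran:47/12, Leo:1/4, Miro:0, Sven:13/12, Wendy:13/12.
Dmitri has the largest value, 77/12, making it the main broker — the node through which the most shortest paths run.

Dmitri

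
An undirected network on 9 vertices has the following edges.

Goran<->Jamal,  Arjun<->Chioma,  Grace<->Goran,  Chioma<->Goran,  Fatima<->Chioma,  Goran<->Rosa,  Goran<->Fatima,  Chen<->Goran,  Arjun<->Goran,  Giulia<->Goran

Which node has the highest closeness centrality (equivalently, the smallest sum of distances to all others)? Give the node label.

Goran

Farness (sum of distances to all others) for each node — Arjun:14, Chen:15, Chioma:13, Fatima:14, Giulia:15, Goran:8, Grace:15, Jamal:15, Rosa:15.
The smallest farness is 8, for Goran, so Goran has the highest closeness.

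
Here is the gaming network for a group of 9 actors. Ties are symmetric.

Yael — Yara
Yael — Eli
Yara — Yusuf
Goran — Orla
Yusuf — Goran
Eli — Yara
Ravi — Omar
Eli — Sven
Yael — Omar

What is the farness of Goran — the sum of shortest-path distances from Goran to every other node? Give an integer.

Distances from Goran: Eli:3, Omar:4, Orla:1, Ravi:5, Sven:4, Yael:3, Yara:2, Yusuf:1.
Sum = 3 + 4 + 1 + 5 + 4 + 3 + 2 + 1 = 23.

23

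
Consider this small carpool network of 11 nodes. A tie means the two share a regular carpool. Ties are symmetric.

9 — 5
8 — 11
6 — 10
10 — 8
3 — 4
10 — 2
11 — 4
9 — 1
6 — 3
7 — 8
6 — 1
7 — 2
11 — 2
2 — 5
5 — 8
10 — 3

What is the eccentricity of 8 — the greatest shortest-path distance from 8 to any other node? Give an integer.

3

Distances from 8: 1:3, 2:2, 3:2, 4:2, 5:1, 6:2, 7:1, 9:2, 10:1, 11:1.
The largest is 3 (to 1), so the eccentricity of 8 is 3.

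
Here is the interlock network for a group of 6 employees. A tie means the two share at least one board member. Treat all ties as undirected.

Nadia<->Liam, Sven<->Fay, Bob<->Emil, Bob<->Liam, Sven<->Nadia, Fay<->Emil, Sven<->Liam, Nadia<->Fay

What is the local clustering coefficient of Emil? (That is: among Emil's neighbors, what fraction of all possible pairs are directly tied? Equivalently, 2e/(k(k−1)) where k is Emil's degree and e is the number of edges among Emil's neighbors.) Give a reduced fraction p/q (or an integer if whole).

0

Emil's neighbors: Bob and Fay (k = 2).
Possible neighbor pairs: C(2,2) = 1. Edges among them: none → e = 0.
Clustering(Emil) = 0/1.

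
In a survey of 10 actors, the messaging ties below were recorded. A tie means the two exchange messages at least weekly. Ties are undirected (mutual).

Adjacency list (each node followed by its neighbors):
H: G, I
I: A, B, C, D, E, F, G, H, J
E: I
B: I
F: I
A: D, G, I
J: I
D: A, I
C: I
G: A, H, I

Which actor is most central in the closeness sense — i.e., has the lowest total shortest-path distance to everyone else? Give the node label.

Farness (sum of distances to all others) for each node — A:15, B:17, C:17, D:16, E:17, F:17, G:15, H:16, I:9, J:17.
The smallest farness is 9, for I, so I has the highest closeness.

I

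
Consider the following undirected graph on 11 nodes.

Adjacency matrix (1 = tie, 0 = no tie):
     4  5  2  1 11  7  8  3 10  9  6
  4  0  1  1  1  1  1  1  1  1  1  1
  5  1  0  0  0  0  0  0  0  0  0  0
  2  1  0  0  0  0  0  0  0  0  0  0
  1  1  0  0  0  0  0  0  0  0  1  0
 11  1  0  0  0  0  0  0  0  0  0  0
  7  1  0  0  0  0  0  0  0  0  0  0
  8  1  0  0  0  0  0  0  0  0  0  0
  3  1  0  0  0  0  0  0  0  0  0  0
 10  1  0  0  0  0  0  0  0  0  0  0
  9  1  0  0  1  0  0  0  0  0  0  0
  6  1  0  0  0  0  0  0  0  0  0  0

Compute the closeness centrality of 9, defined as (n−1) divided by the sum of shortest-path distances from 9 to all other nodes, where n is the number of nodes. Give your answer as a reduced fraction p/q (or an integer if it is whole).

Distances from 9: 1:1, 2:2, 3:2, 4:1, 5:2, 6:2, 7:2, 8:2, 10:2, 11:2. Sum = 18.
n = 11, so closeness = 10/18 = 5/9.

5/9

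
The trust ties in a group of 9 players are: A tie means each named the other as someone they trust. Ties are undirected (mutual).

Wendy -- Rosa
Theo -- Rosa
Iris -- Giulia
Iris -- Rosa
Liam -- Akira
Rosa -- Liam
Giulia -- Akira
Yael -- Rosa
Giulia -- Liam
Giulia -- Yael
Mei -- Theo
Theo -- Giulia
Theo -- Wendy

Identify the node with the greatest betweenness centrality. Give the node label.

Giulia

Unnormalized betweenness of each node: Akira:0, Giulia:9, Iris:1/4, Liam:7/4, Mei:0, Rosa:8, Theo:35/4, Wendy:0, Yael:1/4.
Giulia has the largest value, 9, making it the main broker — the node through which the most shortest paths run.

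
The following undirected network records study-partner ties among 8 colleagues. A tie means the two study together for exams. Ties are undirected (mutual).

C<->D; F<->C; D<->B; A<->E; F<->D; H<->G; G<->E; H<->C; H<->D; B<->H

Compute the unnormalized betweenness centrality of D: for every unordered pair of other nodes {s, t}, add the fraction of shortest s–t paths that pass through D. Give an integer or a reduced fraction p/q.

Pairs whose geodesics pass through D — C–B: 1/2; F–H: 1/2; F–B: 1; F–G: 1/2; F–A: 1/2; F–E: 1/2.
All other pairs contribute 0.
Summing the contributions gives betweenness(D) = 7/2.

7/2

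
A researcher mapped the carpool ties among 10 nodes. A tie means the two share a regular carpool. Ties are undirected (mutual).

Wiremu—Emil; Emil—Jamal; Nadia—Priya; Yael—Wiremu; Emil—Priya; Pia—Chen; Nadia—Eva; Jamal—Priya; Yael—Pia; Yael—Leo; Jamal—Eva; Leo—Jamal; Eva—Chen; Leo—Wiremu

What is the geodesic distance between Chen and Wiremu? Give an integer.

One shortest route is Chen – Pia – Yael – Wiremu, which uses 3 edges, and at distance 2 from Chen we only reach {Jamal, Nadia, Yael}, which does not include Wiremu. So d(Chen,Wiremu) = 3.

3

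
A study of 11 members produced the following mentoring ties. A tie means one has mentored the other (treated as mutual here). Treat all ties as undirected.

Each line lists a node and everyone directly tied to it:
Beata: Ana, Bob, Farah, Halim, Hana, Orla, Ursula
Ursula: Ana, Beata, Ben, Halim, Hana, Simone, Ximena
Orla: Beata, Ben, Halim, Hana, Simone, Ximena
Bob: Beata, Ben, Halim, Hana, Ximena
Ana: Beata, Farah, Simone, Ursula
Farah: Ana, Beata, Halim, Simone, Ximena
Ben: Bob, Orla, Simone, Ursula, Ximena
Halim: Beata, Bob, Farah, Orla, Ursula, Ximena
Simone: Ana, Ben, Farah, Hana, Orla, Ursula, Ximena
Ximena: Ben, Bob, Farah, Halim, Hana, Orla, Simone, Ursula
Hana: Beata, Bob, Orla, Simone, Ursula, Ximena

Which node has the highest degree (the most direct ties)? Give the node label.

Ximena

Degrees — Ana:4, Beata:7, Ben:5, Bob:5, Farah:5, Halim:6, Hana:6, Orla:6, Simone:7, Ursula:7, Ximena:8.
The maximum is 8, attained only by Ximena.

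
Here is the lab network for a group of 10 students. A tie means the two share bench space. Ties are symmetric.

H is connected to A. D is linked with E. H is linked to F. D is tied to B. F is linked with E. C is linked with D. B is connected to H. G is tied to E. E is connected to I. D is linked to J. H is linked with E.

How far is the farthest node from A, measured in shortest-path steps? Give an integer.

4

Distances from A: B:2, C:4, D:3, E:2, F:2, G:3, H:1, I:3, J:4.
The largest is 4 (to J and C), so the eccentricity of A is 4.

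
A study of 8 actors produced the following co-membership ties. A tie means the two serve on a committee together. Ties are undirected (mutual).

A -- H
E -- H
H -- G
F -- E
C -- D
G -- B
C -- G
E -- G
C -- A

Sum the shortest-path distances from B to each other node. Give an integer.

16

Distances from B: A:3, C:2, D:3, E:2, F:3, G:1, H:2.
Sum = 3 + 2 + 3 + 2 + 3 + 1 + 2 = 16.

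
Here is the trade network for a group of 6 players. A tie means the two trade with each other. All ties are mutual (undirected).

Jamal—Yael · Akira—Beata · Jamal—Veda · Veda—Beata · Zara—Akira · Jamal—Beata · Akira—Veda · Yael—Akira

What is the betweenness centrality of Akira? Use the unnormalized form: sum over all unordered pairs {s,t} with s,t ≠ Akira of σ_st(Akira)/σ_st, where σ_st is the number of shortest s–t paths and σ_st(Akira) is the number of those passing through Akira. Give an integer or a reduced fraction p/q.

5

Pairs whose geodesics pass through Akira — Zara–Yael: 1; Zara–Veda: 1; Zara–Beata: 1; Zara–Jamal: 3/3; Yael–Veda: 1/2; Yael–Beata: 1/2.
All other pairs contribute 0.
Summing the contributions gives betweenness(Akira) = 5.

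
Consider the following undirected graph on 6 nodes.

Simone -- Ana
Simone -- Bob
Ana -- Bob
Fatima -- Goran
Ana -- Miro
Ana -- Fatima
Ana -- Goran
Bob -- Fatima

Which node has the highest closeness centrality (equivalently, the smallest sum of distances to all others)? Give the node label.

Ana

Farness (sum of distances to all others) for each node — Ana:5, Bob:7, Fatima:7, Goran:8, Miro:9, Simone:8.
The smallest farness is 5, for Ana, so Ana has the highest closeness.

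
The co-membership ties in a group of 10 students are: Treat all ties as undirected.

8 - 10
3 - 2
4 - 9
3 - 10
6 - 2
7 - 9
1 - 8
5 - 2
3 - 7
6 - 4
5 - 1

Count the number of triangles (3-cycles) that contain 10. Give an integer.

0

10's neighbors are 3 and 8, but none of them are tied to each other, so no triangle contains 10.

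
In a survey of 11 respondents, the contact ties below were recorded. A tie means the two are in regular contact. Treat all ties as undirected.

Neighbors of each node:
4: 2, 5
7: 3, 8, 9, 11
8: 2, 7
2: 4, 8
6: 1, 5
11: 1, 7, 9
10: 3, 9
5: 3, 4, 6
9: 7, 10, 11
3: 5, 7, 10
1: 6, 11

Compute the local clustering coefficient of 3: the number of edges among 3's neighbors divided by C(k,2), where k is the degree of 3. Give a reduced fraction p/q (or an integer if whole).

3's neighbors: 5, 7, and 10 (k = 3).
Possible neighbor pairs: C(3,2) = 3. Edges among them: none → e = 0.
Clustering(3) = 0/3 = 0.

0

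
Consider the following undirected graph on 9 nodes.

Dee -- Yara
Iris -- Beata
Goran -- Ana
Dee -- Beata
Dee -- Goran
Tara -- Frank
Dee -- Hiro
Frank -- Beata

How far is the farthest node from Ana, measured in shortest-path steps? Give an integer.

5

Distances from Ana: Beata:3, Dee:2, Frank:4, Goran:1, Hiro:3, Iris:4, Tara:5, Yara:3.
The largest is 5 (to Tara), so the eccentricity of Ana is 5.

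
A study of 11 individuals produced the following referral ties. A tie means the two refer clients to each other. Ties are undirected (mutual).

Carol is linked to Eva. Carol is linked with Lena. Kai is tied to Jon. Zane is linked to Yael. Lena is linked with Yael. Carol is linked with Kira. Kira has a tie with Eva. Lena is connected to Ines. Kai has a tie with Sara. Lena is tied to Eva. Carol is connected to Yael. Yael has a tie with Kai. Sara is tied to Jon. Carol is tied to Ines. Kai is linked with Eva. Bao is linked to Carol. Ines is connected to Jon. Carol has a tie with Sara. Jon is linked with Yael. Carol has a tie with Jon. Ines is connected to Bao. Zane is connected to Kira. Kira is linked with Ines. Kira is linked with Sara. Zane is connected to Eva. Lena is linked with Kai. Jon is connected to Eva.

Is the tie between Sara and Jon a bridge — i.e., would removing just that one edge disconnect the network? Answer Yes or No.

No

Even without that edge, Sara still reaches Jon via Sara – Kai – Jon, so the network stays connected. Not a bridge.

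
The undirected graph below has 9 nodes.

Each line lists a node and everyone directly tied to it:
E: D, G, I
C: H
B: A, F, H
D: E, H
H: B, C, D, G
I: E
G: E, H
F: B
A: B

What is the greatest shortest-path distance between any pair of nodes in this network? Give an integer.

Eccentricity of each node (its greatest distance to any other): A:5, B:4, C:4, D:3, E:4, F:5, G:3, H:3, I:5.
The maximum eccentricity is 5, realized for instance by the pair A–I via A – B – H – G – E – I. So the diameter is 5.

5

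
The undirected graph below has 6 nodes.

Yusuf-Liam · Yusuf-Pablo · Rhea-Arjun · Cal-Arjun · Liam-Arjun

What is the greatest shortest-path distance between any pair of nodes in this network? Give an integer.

Eccentricity of each node (its greatest distance to any other): Arjun:3, Cal:4, Liam:2, Pablo:4, Rhea:4, Yusuf:3.
The maximum eccentricity is 4, realized for instance by the pair Cal–Pablo via Cal – Arjun – Liam – Yusuf – Pablo. So the diameter is 4.

4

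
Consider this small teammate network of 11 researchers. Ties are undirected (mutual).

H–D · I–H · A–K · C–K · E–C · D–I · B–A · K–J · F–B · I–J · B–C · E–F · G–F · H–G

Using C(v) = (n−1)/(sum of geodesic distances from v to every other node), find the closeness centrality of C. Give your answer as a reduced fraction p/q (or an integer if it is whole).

Distances from C: A:2, B:1, D:4, E:1, F:2, G:3, H:4, I:3, J:2, K:1. Sum = 23.
n = 11, so closeness = 10/23.

10/23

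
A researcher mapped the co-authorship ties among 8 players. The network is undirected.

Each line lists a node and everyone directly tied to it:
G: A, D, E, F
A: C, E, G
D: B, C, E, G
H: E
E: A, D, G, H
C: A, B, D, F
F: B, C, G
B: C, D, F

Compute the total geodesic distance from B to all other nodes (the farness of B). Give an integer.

12

Distances from B: A:2, C:1, D:1, E:2, F:1, G:2, H:3.
Sum = 2 + 1 + 1 + 2 + 1 + 2 + 3 = 12.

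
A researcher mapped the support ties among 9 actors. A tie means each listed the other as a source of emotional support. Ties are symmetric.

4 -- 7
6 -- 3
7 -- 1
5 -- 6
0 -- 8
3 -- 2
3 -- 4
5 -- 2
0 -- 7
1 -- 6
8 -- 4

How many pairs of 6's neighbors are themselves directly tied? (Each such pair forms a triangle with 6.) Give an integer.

6's neighbors are 1, 3, and 5, but none of them are tied to each other, so no triangle contains 6.

0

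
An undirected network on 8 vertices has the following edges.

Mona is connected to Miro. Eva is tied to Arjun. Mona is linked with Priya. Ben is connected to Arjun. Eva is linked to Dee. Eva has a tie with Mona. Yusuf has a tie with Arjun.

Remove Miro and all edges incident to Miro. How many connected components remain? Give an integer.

Miro's neighbors (Mona) remain reachable from one another through other ties, so the rest of the network stays in one piece.

1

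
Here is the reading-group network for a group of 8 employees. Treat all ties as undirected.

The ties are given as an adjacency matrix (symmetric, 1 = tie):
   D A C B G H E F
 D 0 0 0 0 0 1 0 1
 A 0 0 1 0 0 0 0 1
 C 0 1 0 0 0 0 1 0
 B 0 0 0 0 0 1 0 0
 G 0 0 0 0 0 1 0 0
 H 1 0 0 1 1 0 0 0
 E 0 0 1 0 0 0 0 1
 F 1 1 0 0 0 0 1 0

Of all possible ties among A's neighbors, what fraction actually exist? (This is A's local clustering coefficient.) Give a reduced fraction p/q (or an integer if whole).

0

A's neighbors: C and F (k = 2).
Possible neighbor pairs: C(2,2) = 1. Edges among them: none → e = 0.
Clustering(A) = 0/1.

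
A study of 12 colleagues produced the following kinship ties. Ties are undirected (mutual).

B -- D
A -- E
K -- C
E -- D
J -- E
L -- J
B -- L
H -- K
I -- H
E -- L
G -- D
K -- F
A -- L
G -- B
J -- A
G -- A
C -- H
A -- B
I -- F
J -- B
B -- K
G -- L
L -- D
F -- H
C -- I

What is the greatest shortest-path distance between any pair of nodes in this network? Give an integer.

Eccentricity of each node (its greatest distance to any other): A:4, B:3, C:4, D:4, E:5, F:4, G:4, H:4, I:5, J:4, K:3, L:4.
The maximum eccentricity is 5, realized for instance by the pair I–E via I – C – K – B – L – E. So the diameter is 5.

5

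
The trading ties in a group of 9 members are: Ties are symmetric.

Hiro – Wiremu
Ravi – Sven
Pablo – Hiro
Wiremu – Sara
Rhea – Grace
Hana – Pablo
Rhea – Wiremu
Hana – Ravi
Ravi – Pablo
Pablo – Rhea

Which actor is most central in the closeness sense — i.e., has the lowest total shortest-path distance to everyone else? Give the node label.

Pablo

Farness (sum of distances to all others) for each node — Grace:21, Hana:18, Hiro:16, Pablo:13, Ravi:17, Rhea:14, Sara:24, Sven:24, Wiremu:17.
The smallest farness is 13, for Pablo, so Pablo has the highest closeness.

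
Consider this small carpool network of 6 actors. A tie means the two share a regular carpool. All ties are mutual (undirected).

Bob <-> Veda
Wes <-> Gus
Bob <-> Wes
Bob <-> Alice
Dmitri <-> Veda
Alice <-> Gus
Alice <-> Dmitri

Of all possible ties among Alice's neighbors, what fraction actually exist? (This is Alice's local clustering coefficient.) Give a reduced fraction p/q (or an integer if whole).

0

Alice's neighbors: Bob, Dmitri, and Gus (k = 3).
Possible neighbor pairs: C(3,2) = 3. Edges among them: none → e = 0.
Clustering(Alice) = 0/3 = 0.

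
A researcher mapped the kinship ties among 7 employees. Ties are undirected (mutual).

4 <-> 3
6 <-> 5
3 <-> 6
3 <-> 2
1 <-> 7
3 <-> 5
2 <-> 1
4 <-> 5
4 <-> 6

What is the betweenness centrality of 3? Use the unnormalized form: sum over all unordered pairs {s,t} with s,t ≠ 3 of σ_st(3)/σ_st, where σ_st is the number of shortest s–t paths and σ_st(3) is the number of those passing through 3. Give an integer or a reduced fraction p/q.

Pairs whose geodesics pass through 3 — 2–4: 1; 2–6: 1; 2–5: 1; 4–7: 1; 4–1: 1; 7–6: 1; 7–5: 1; 6–1: 1; 5–1: 1.
All other pairs contribute 0.
Summing the contributions gives betweenness(3) = 9.

9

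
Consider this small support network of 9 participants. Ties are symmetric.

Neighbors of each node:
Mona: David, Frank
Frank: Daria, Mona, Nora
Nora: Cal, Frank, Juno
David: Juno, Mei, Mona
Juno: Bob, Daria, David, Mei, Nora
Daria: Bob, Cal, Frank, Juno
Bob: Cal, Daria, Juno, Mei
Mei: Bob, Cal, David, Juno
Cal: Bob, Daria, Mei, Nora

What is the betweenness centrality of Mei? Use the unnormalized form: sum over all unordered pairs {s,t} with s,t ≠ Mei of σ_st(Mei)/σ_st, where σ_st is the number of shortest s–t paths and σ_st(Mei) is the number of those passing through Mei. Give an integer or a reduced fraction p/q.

Pairs whose geodesics pass through Mei — Mona–Bob: 1/3; Mona–Cal: 1/3; Bob–David: 1/2; David–Cal: 1; Cal–Juno: 1/4.
All other pairs contribute 0.
Summing the contributions gives betweenness(Mei) = 29/12.

29/12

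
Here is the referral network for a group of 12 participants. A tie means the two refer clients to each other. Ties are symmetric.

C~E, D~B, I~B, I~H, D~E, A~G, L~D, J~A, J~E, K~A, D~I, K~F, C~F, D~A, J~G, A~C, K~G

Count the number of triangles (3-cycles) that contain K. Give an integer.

K's neighbors: A, F, and G.
Neighbor pairs that are themselves tied: K–A–G. Each forms one triangle with K, for 1 in total.

1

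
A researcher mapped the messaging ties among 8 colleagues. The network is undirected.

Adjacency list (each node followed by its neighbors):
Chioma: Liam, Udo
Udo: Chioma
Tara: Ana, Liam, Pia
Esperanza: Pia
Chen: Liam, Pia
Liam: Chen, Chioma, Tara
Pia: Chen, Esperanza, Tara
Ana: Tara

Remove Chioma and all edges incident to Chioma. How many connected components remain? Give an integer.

2

Without Chioma, the remaining ties split the others into: {Ana, Chen, Esperanza, Liam, Pia, Tara}; {Udo}.
That's 2 separate components.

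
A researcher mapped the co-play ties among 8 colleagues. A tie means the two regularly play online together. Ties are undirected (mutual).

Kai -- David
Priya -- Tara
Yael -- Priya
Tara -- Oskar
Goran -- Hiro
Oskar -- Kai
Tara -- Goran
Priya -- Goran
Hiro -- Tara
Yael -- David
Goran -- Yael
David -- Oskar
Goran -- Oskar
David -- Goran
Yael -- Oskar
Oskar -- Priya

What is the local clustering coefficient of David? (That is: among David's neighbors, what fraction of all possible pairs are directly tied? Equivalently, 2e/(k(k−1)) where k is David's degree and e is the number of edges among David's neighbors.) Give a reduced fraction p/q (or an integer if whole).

2/3

David's neighbors: Goran, Kai, Oskar, and Yael (k = 4).
Possible neighbor pairs: C(4,2) = 6. Edges among them: Goran–Oskar, Goran–Yael, Kai–Oskar, Oskar–Yael → e = 4.
Clustering(David) = 4/6 = 2/3.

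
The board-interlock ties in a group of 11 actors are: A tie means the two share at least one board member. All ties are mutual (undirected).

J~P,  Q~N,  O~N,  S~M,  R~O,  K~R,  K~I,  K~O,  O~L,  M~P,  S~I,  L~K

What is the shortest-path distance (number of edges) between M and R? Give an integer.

One shortest route is M – S – I – K – R, which uses 4 edges, and at distance 3 from M we only reach {K}, which does not include R. So d(M,R) = 4.

4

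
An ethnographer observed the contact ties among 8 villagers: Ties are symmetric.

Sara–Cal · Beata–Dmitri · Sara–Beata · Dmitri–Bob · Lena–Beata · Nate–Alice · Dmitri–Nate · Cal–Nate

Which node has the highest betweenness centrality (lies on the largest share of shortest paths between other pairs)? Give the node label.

Unnormalized betweenness of each node: Alice:0, Beata:8, Bob:0, Cal:2, Dmitri:10, Lena:0, Nate:8, Sara:2.
Dmitri has the largest value, 10, making it the main broker — the node through which the most shortest paths run.

Dmitri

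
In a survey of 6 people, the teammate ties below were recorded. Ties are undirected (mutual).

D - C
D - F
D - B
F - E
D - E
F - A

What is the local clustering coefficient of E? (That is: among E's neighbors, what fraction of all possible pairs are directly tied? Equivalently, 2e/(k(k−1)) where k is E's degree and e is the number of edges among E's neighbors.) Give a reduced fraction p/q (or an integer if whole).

E's neighbors: D and F (k = 2).
Possible neighbor pairs: C(2,2) = 1. Edges among them: D–F → e = 1.
Clustering(E) = 1/1.

1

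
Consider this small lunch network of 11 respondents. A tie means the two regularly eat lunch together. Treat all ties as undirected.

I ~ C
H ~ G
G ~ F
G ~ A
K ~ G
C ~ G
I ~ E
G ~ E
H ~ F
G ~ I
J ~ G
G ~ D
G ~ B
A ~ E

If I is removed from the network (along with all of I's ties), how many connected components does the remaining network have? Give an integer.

1

I's neighbors (C, E, and G) remain reachable from one another through other ties, so the rest of the network stays in one piece.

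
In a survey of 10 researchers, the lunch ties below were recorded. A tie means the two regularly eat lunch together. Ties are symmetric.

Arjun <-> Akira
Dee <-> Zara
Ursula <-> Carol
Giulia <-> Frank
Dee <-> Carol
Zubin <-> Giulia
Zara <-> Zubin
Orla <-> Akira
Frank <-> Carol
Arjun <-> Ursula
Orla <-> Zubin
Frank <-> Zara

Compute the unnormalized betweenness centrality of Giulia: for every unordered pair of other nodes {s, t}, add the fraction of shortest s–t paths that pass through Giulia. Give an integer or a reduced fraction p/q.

13/6

Pairs whose geodesics pass through Giulia — Ursula–Zubin: 1/4; Akira–Frank: 1/3; Orla–Frank: 1/2; Orla–Carol: 1/4; Zubin–Frank: 1/2; Zubin–Carol: 1/3.
All other pairs contribute 0.
Summing the contributions gives betweenness(Giulia) = 13/6.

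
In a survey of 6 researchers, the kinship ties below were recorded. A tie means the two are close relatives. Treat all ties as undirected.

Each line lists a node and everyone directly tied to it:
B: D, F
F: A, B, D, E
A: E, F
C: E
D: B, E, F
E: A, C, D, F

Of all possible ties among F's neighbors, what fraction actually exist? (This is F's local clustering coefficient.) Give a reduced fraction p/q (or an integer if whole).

1/2

F's neighbors: A, B, D, and E (k = 4).
Possible neighbor pairs: C(4,2) = 6. Edges among them: A–E, B–D, D–E → e = 3.
Clustering(F) = 3/6 = 1/2.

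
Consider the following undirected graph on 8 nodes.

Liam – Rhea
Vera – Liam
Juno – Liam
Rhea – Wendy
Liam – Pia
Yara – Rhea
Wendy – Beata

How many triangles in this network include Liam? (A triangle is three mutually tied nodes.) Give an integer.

Liam's neighbors are Juno, Pia, Rhea, and Vera, but none of them are tied to each other, so no triangle contains Liam.

0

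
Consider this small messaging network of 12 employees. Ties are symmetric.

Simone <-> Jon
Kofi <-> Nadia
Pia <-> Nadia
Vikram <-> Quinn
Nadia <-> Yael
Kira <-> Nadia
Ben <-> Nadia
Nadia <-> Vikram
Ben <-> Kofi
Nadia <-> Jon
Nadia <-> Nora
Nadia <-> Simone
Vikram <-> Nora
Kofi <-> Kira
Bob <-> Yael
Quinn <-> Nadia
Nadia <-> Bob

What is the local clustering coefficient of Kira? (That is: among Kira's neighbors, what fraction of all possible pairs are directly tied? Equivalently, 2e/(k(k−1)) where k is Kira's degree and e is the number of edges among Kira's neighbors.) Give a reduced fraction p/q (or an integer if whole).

Kira's neighbors: Kofi and Nadia (k = 2).
Possible neighbor pairs: C(2,2) = 1. Edges among them: Kofi–Nadia → e = 1.
Clustering(Kira) = 1/1.

1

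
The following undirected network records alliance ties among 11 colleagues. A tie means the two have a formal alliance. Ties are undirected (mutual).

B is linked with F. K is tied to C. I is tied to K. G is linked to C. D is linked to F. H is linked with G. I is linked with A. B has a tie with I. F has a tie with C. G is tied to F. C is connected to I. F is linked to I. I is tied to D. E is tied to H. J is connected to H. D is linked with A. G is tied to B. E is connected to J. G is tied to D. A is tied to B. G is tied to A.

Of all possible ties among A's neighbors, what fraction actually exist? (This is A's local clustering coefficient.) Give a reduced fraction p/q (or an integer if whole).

A's neighbors: B, D, G, and I (k = 4).
Possible neighbor pairs: C(4,2) = 6. Edges among them: B–G, B–I, D–G, D–I → e = 4.
Clustering(A) = 4/6 = 2/3.

2/3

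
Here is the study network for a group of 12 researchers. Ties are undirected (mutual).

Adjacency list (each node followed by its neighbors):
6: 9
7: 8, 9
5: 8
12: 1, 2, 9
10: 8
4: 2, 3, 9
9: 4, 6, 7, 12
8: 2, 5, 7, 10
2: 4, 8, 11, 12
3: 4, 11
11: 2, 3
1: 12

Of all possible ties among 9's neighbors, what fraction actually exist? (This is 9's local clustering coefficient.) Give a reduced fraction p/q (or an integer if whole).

9's neighbors: 4, 6, 7, and 12 (k = 4).
Possible neighbor pairs: C(4,2) = 6. Edges among them: none → e = 0.
Clustering(9) = 0/6 = 0.

0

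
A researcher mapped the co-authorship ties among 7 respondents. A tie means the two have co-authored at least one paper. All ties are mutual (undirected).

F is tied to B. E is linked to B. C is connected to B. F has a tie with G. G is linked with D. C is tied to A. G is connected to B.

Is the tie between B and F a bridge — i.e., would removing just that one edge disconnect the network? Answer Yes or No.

Even without that edge, B still reaches F via B – G – F, so the network stays connected. Not a bridge.

No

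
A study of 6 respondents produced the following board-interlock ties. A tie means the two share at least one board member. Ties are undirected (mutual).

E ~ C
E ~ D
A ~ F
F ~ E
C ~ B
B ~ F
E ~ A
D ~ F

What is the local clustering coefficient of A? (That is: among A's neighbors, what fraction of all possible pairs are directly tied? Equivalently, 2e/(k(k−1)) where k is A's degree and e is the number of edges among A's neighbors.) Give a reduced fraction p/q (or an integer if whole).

1

A's neighbors: E and F (k = 2).
Possible neighbor pairs: C(2,2) = 1. Edges among them: E–F → e = 1.
Clustering(A) = 1/1.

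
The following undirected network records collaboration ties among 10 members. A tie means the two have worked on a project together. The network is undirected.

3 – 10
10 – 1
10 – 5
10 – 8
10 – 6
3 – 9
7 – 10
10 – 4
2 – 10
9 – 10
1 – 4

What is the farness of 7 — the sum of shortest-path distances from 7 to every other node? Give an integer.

17

Distances from 7: 1:2, 2:2, 3:2, 4:2, 5:2, 6:2, 8:2, 9:2, 10:1.
Sum = 2 + 2 + 2 + 2 + 2 + 2 + 2 + 2 + 1 = 17.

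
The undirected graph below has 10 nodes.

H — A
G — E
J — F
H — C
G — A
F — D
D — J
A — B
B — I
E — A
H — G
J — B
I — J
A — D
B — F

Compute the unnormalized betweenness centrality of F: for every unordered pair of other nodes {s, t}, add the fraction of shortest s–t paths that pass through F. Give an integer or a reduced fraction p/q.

Pairs whose geodesics pass through F — D–B: 1/3.
All other pairs contribute 0.
Summing the contributions gives betweenness(F) = 1/3.

1/3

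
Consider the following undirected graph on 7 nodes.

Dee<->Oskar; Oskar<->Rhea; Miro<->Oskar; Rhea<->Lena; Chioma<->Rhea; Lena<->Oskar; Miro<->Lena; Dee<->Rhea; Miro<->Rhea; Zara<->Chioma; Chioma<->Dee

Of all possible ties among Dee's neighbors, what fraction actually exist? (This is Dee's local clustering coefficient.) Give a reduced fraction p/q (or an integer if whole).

2/3

Dee's neighbors: Chioma, Oskar, and Rhea (k = 3).
Possible neighbor pairs: C(3,2) = 3. Edges among them: Chioma–Rhea, Oskar–Rhea → e = 2.
Clustering(Dee) = 2/3.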